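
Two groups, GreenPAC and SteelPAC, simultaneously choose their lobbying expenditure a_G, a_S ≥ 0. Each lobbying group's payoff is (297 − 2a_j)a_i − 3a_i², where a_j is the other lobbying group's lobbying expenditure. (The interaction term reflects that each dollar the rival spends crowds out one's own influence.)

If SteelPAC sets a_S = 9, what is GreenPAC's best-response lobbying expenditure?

GreenPAC's payoff is (297 − 2a_S)a_G − 3a_G².
∂π/∂a_G = 297 − 2a_S − 6a_G = 0, so a_G = 49.5 − (1/3)a_S.
At a_S = 9: a_G = 49.5 − (1/3)·9 = 46.5.

46.5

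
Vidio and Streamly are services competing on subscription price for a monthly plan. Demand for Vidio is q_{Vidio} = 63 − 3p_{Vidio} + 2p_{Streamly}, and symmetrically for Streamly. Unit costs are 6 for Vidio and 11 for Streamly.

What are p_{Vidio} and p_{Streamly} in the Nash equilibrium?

Vidio's profit: π = (p_{Vidio} − 6)(63 − 3p_{Vidio} + 2p_{Streamly}).
∂π/∂p_{Vidio} = 81 − 6p_{Vidio} + 2p_{Streamly} = 0 ⇒ p_{Vidio} = 13.5 + (1/3)p_{Streamly}.
Similarly p_{Streamly} = 16 + (1/3)p_{Vidio}.
Solving the two reaction functions simultaneously: (1 − (1/3)(1/3))p_{Vidio} = 13.5 + (1/3)·16, so (8/9)p_{Vidio} = 113/6 and p_{Vidio} = 21.1875.
Then p_{Streamly} = 16 + (1/3)·21.1875 = 23.0625.

21.1875, 23.0625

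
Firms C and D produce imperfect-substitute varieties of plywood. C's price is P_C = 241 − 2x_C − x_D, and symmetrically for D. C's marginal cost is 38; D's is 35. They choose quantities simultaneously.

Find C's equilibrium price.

118.8

Firm C's profit: π = x_C(241 − 2x_C − x_D) − 38x_C.
∂π/∂x_C = 203 − 4x_C − x_D = 0 ⇒ x_C = 50.75 − 0.25x_D.
Similarly x_D = 51.5 − 0.25x_C.
Plugging x_D into C's best response: x_C = 50.75 − 0.25(51.5 − 0.25x_C) ⇒ 0.9375x_C = 37.875, so x_C = 40.4.
Then x_D = 51.5 − 0.25·40.4 = 41.4.
P_C = 241 − 2·40.4 − 41.4 = 118.8.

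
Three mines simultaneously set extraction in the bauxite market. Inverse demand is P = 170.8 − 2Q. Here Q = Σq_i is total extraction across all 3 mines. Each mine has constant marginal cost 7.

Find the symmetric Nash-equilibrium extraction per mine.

20.475

A representative mine's profit is π_i = q_i(170.8 − 2Q) − 7q_i, with Q = q_i + Σ_{j≠i} q_j.
First-order condition: 163.8 − 4q_i − 2Σ_{j≠i} q_j = 0.
With identical mines, set every q_j = q: then 163.8 − 4q − 4q = 0, i.e. q = 163.8/8 = 20.475.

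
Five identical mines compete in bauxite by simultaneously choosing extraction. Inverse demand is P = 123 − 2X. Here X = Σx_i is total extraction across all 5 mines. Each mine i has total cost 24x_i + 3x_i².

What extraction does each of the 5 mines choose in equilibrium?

5.5

A representative mine's profit is π_i = x_i(123 − 2X) − 24x_i − 3x_i², with X = x_i + Σ_{j≠i} x_j.
First-order condition: 99 − 10x_i − 2Σ_{j≠i} x_j = 0.
In a symmetric equilibrium every mine chooses the same x, so Σ_{j≠i} x_j = 4x. The condition becomes 99 − 18x = 0, giving x = 99/18 = 5.5.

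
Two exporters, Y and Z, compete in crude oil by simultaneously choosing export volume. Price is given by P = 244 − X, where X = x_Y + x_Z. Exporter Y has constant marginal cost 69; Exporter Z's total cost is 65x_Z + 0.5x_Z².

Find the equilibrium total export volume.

Exporter Y's profit: π = x_Y(244 − (x_Y + x_Z)) − 69x_Y.
∂π/∂x_Y = 175 − 2x_Y − x_Z = 0, so x_Y = 87.5 − 0.5x_Z.
For Z: ∂π/∂x_Z = 179 − 3x_Z − x_Y = 0 ⇒ x_Z = 179/3 − (1/3)x_Y.
Solving the two reaction functions simultaneously: (1 − (−0.5)(−1/3))x_Y = 87.5 − 0.5·(179/3), so (5/6)x_Y = 173/3 and x_Y = 69.2.
Then x_Z = 179/3 − (1/3)·69.2 = 36.6.
Total export volume: 69.2 + 36.6 = 105.8.

105.8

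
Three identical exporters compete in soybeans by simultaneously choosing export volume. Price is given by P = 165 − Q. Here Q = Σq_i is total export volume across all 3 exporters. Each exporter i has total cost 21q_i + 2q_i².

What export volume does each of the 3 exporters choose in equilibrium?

18

A representative exporter's profit is π_i = q_i(165 − Q) − 21q_i − 2q_i², with Q = q_i + Σ_{j≠i} q_j.
First-order condition: 144 − 6q_i − Σ_{j≠i} q_j = 0.
With identical exporters, set every q_j = q: then 144 − 6q − 2q = 0, i.e. q = 144/8 = 18.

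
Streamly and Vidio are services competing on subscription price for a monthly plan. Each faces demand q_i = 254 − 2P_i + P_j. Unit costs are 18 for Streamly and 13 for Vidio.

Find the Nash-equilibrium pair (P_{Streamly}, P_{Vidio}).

Streamly's profit: π = (P_{Streamly} − 18)(254 − 2P_{Streamly} + P_{Vidio}).
∂π/∂P_{Streamly} = 290 − 4P_{Streamly} + P_{Vidio} = 0 ⇒ P_{Streamly} = 72.5 + 0.25P_{Vidio}.
Similarly P_{Vidio} = 70 + 0.25P_{Streamly}.
Solving the two reaction functions simultaneously: (1 − (0.25)(0.25))P_{Streamly} = 72.5 + 0.25·70, so 0.9375P_{Streamly} = 90 and P_{Streamly} = 96.
Then P_{Vidio} = 70 + 0.25·96 = 94.

96, 94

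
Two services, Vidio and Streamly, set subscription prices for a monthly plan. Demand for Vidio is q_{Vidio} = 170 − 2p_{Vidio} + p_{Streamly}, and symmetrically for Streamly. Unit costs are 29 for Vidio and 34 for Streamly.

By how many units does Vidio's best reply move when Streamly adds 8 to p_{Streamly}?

Vidio's profit: π = (p_{Vidio} − 29)(170 − 2p_{Vidio} + p_{Streamly}).
∂π/∂p_{Vidio} = 228 − 4p_{Vidio} + p_{Streamly} = 0 ⇒ p_{Vidio} = 57 + 0.25p_{Streamly}.
The reaction-function slope is 0.25, so an 8-unit rise in p_{Streamly} moves p_{Vidio} by 0.25 × 8 = 2. Vidio's best response rises — the actions are strategic complements.

2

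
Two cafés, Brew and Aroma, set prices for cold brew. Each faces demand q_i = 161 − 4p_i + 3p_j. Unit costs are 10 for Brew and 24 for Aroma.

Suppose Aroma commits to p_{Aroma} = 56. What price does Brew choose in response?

46.125

Brew's profit: π = (p_{Brew} − 10)(161 − 4p_{Brew} + 3p_{Aroma}).
∂π/∂p_{Brew} = 201 − 8p_{Brew} + 3p_{Aroma} = 0 ⇒ p_{Brew} = 25.125 + 0.375p_{Aroma}.
At p_{Aroma} = 56: p_{Brew} = 25.125 + 0.375·56 = 46.125.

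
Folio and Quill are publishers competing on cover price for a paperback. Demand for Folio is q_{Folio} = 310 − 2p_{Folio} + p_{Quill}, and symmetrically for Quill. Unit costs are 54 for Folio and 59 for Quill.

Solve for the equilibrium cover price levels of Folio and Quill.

Folio's profit: π = (p_{Folio} − 54)(310 − 2p_{Folio} + p_{Quill}).
∂π/∂p_{Folio} = 418 − 4p_{Folio} + p_{Quill} = 0 ⇒ p_{Folio} = 104.5 + 0.25p_{Quill}.
Similarly p_{Quill} = 107 + 0.25p_{Folio}.
Plugging p_{Quill} into Folio's best response: p_{Folio} = 104.5 + 0.25(107 + 0.25p_{Folio}) ⇒ 0.9375p_{Folio} = 131.25, so p_{Folio} = 140.
Then p_{Quill} = 107 + 0.25·140 = 142.

140, 142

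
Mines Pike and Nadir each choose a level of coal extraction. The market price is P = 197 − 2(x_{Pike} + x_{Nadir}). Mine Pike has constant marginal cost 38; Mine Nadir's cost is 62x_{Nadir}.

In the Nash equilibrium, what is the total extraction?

Mine Pike's profit: π = x_{Pike}(197 − 2(x_{Pike} + x_{Nadir})) − 38x_{Pike}.
∂π/∂x_{Pike} = 159 − 4x_{Pike} − 2x_{Nadir} = 0, so x_{Pike} = 39.75 − 0.5x_{Nadir}.
By the same steps for Nadir: x_{Nadir} = 33.75 − 0.5x_{Pike}.
Plugging x_{Nadir} into Pike's best response: x_{Pike} = 39.75 − 0.5(33.75 − 0.5x_{Pike}) ⇒ 0.75x_{Pike} = 22.875, so x_{Pike} = 30.5.
Then x_{Nadir} = 33.75 − 0.5·30.5 = 18.5.
Total extraction: 30.5 + 18.5 = 49.

49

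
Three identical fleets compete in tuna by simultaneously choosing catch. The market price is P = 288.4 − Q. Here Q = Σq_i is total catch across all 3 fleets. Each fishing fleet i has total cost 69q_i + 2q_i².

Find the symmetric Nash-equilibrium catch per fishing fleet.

A representative fishing fleet's profit is π_i = q_i(288.4 − Q) − 69q_i − 2q_i², with Q = q_i + Σ_{j≠i} q_j.
First-order condition: 219.4 − 6q_i − Σ_{j≠i} q_j = 0.
In a symmetric equilibrium every fishing fleet chooses the same q, so Σ_{j≠i} q_j = 2q. The condition becomes 219.4 − 8q = 0, giving q = 219.4/8 = 27.425.

27.425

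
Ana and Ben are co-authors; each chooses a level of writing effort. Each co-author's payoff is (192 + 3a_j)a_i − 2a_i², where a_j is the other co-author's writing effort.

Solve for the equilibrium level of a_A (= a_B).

192

Ana's payoff is (192 + 3a_B)a_A − 2a_A².
∂π/∂a_A = 192 + 3a_B − 4a_A = 0, so a_A = 48 + 0.75a_B.
By symmetry a_B = a_A; substituting into the reaction function, 0.25a_A = 48 and a_A = 192.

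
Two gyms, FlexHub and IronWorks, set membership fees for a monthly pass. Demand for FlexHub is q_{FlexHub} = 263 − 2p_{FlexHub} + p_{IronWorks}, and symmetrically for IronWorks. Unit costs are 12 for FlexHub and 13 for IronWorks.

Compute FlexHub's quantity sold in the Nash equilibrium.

FlexHub's profit: π = (p_{FlexHub} − 12)(263 − 2p_{FlexHub} + p_{IronWorks}).
∂π/∂p_{FlexHub} = 287 − 4p_{FlexHub} + p_{IronWorks} = 0 ⇒ p_{FlexHub} = 71.75 + 0.25p_{IronWorks}.
Similarly p_{IronWorks} = 72.25 + 0.25p_{FlexHub}.
Plugging p_{IronWorks} into FlexHub's best response: p_{FlexHub} = 71.75 + 0.25(72.25 + 0.25p_{FlexHub}) ⇒ 0.9375p_{FlexHub} = 89.8125, so p_{FlexHub} = 95.8.
Then p_{IronWorks} = 72.25 + 0.25·95.8 = 96.2.
q_{FlexHub} = 263 − 2·95.8 + 96.2 = 167.6.

167.6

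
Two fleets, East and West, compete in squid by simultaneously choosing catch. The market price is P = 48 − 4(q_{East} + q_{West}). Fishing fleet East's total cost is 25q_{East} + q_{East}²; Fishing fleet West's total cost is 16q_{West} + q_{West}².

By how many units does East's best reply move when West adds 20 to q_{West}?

-8

Fishing fleet East's profit: π = q_{East}(48 − 4(q_{East} + q_{West})) − 25q_{East} − q_{East}².
∂π/∂q_{East} = 23 − 10q_{East} − 4q_{West} = 0, so q_{East} = 2.3 − 0.4q_{West}.
The reaction-function slope is −0.4, so a 20-unit rise in q_{West} moves q_{East} by −0.4 × 20 = −8. East's best response falls — the actions are strategic substitutes.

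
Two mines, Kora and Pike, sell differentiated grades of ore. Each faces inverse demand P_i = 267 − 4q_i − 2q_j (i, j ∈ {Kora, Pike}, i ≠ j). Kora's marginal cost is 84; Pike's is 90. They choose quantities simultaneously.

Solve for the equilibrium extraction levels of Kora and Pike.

18.5, 17.5

Mine Kora's profit: π = q_{Kora}(267 − 4q_{Kora} − 2q_{Pike}) − 84q_{Kora}.
∂π/∂q_{Kora} = 183 − 8q_{Kora} − 2q_{Pike} = 0 ⇒ q_{Kora} = 22.875 − 0.25q_{Pike}.
Similarly q_{Pike} = 22.125 − 0.25q_{Kora}.
Solving the two reaction functions simultaneously: (1 − (−0.25)(−0.25))q_{Kora} = 22.875 − 0.25·22.125, so 0.9375q_{Kora} = 555/32 and q_{Kora} = 18.5.
Then q_{Pike} = 22.125 − 0.25·18.5 = 17.5.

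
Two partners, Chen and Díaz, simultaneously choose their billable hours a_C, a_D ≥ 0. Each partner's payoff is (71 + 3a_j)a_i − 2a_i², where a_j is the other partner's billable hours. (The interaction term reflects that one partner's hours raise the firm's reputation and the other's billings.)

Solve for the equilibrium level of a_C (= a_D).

Chen's payoff is (71 + 3a_D)a_C − 2a_C².
∂π/∂a_C = 71 + 3a_D − 4a_C = 0, so a_C = 17.75 + 0.75a_D.
By symmetry a_D = a_C; substituting into the reaction function, 0.25a_C = 17.75 and a_C = 71.

71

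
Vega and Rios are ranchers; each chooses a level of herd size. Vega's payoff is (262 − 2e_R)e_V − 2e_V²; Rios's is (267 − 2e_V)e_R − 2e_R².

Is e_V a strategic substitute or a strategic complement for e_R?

Expanding Vega's payoff: 262e_V − 2e_Re_V − 2e_V².
∂π/∂e_V = 262 − 2e_R − 4e_V = 0, so e_V = 65.5 − 0.5e_R.
The best-response slope de_V/de_R = −0.5 < 0: the reaction function is downward-sloping, so the choices are strategic substitutes.

strategic substitutes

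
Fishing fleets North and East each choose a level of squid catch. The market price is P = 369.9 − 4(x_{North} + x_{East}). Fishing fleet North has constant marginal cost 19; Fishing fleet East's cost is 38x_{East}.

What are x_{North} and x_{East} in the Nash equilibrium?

Fishing fleet North's profit: π = x_{North}(369.9 − 4(x_{North} + x_{East})) − 19x_{North}.
∂π/∂x_{North} = 350.9 − 8x_{North} − 4x_{East} = 0, so x_{North} = 43.8625 − 0.5x_{East}.
By the same steps for East: x_{East} = 41.4875 − 0.5x_{North}.
Plugging x_{East} into North's best response: x_{North} = 43.8625 − 0.5(41.4875 − 0.5x_{North}) ⇒ 0.75x_{North} = 3699/160, so x_{North} = 30.825.
Then x_{East} = 41.4875 − 0.5·30.825 = 26.075.

30.825, 26.075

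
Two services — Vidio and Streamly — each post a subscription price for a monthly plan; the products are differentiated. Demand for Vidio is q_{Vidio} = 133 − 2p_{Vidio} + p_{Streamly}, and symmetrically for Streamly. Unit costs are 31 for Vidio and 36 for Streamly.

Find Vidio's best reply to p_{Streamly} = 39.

58.5

Vidio's profit: π = (p_{Vidio} − 31)(133 − 2p_{Vidio} + p_{Streamly}).
∂π/∂p_{Vidio} = 195 − 4p_{Vidio} + p_{Streamly} = 0 ⇒ p_{Vidio} = 48.75 + 0.25p_{Streamly}.
At p_{Streamly} = 39: p_{Vidio} = 48.75 + 0.25·39 = 58.5.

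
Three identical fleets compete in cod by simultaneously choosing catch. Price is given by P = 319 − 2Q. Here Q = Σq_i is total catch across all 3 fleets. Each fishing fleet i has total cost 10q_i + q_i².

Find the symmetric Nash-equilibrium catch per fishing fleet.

A representative fishing fleet's profit is π_i = q_i(319 − 2Q) − 10q_i − q_i², with Q = q_i + Σ_{j≠i} q_j.
First-order condition: 309 − 6q_i − 2Σ_{j≠i} q_j = 0.
In a symmetric equilibrium every fishing fleet chooses the same q, so Σ_{j≠i} q_j = 2q. The condition becomes 309 − 10q = 0, giving q = 309/10 = 30.9.

30.9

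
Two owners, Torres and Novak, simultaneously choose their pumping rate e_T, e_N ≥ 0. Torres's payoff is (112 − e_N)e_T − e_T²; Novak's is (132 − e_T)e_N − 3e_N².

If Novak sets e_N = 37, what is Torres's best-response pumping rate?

37.5

Expanding Torres's payoff: 112e_T − e_Ne_T − e_T².
∂π/∂e_T = 112 − e_N − 2e_T = 0, so e_T = 56 − 0.5e_N.
At e_N = 37: e_T = 56 − 0.5·37 = 37.5.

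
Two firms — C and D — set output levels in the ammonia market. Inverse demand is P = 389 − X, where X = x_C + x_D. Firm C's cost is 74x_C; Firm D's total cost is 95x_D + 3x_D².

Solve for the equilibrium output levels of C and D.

Firm C's profit: π = x_C(389 − (x_C + x_D)) − 74x_C.
∂π/∂x_C = 315 − 2x_C − x_D = 0, so x_C = 157.5 − 0.5x_D.
For D: ∂π/∂x_D = 294 − 8x_D − x_C = 0 ⇒ x_D = 36.75 − 0.125x_C.
Plugging x_D into C's best response: x_C = 157.5 − 0.5(36.75 − 0.125x_C) ⇒ 0.9375x_C = 139.125, so x_C = 148.4.
Then x_D = 36.75 − 0.125·148.4 = 18.2.

148.4, 18.2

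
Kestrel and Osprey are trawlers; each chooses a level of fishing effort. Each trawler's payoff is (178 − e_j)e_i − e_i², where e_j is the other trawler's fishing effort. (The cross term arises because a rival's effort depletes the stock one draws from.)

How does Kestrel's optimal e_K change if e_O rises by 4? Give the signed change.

-2

Kestrel's payoff is (178 − e_O)e_K − e_K².
∂π/∂e_K = 178 − e_O − 2e_K = 0, so e_K = 89 − 0.5e_O.
The reaction-function slope is −0.5, so a 4-unit rise in e_O moves e_K by −0.5 × 4 = −2. Kestrel's best response falls — the actions are strategic substitutes.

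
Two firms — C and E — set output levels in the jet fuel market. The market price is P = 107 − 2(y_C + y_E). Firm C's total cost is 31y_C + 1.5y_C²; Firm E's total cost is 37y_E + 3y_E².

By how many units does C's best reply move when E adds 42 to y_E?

-12

Firm C's profit: π = y_C(107 − 2(y_C + y_E)) − 31y_C − 1.5y_C².
∂π/∂y_C = 76 − 7y_C − 2y_E = 0, so y_C = 76/7 − (2/7)y_E.
The reaction-function slope is −2/7, so a 42-unit rise in y_E moves y_C by −2/7 × 42 = −12. C's best response falls — the actions are strategic substitutes.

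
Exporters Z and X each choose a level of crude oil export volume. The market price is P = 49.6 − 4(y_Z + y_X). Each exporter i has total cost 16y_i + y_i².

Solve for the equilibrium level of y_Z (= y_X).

Exporter Z's profit: π = y_Z(49.6 − 4(y_Z + y_X)) − 16y_Z − y_Z².
∂π/∂y_Z = 33.6 − 10y_Z − 4y_X = 0, so y_Z = 3.36 − 0.4y_X.
By symmetry y_X = y_Z; substituting into the reaction function, 1.4y_Z = 3.36 and y_Z = 2.4.

2.4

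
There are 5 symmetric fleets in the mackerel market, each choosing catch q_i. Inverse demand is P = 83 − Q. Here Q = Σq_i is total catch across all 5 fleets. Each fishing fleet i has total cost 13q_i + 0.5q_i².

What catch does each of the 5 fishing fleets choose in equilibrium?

A representative fishing fleet's profit is π_i = q_i(83 − Q) − 13q_i − 0.5q_i², with Q = q_i + Σ_{j≠i} q_j.
First-order condition: 70 − 3q_i − Σ_{j≠i} q_j = 0.
Imposing symmetry (q_j = q for all j) turns Σ_{j≠i} q_j into 4q, so 70 = 7q and q = 10.

10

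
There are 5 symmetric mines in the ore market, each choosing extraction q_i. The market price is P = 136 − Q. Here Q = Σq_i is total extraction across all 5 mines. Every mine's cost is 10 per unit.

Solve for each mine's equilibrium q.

A representative mine's profit is π_i = q_i(136 − Q) − 10q_i, with Q = q_i + Σ_{j≠i} q_j.
First-order condition: 126 − 2q_i − Σ_{j≠i} q_j = 0.
In a symmetric equilibrium every mine chooses the same q, so Σ_{j≠i} q_j = 4q. The condition becomes 126 − 6q = 0, giving q = 126/6 = 21.

21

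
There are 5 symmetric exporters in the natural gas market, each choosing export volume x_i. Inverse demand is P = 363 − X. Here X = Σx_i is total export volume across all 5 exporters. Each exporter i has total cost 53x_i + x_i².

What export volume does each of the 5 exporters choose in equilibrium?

A representative exporter's profit is π_i = x_i(363 − X) − 53x_i − x_i², with X = x_i + Σ_{j≠i} x_j.
First-order condition: 310 − 4x_i − Σ_{j≠i} x_j = 0.
In a symmetric equilibrium every exporter chooses the same x, so Σ_{j≠i} x_j = 4x. The condition becomes 310 − 8x = 0, giving x = 310/8 = 38.75.

38.75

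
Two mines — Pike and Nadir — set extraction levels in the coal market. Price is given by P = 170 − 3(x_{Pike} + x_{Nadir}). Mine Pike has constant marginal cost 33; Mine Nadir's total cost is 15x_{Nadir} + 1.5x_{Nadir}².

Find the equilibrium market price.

84.2

Mine Pike's profit: π = x_{Pike}(170 − 3(x_{Pike} + x_{Nadir})) − 33x_{Pike}.
∂π/∂x_{Pike} = 137 − 6x_{Pike} − 3x_{Nadir} = 0, so x_{Pike} = 137/6 − 0.5x_{Nadir}.
For Nadir: ∂π/∂x_{Nadir} = 155 − 9x_{Nadir} − 3x_{Pike} = 0 ⇒ x_{Nadir} = 155/9 − (1/3)x_{Pike}.
Solving the two reaction functions simultaneously: (1 − (−0.5)(−1/3))x_{Pike} = 137/6 − 0.5·(155/9), so (5/6)x_{Pike} = 128/9 and x_{Pike} = 256/15.
Then x_{Nadir} = 155/9 − (1/3)·(256/15) = 173/15.
Equilibrium price: P = 170 − 3·28.6 = 84.2.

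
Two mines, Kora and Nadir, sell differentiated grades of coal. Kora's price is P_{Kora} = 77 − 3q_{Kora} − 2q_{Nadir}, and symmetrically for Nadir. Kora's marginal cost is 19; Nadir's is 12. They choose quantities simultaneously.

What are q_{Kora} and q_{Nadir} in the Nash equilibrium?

6.8125, 8.5625

Mine Kora's profit: π = q_{Kora}(77 − 3q_{Kora} − 2q_{Nadir}) − 19q_{Kora}.
∂π/∂q_{Kora} = 58 − 6q_{Kora} − 2q_{Nadir} = 0 ⇒ q_{Kora} = 29/3 − (1/3)q_{Nadir}.
Similarly q_{Nadir} = 65/6 − (1/3)q_{Kora}.
Substituting the second reaction function into the first: q_{Kora} = 29/3 − (1/3)(65/6 − (1/3)q_{Kora}), which gives (8/9)q_{Kora} = 109/18 ⇒ q_{Kora} = 6.8125.
Then q_{Nadir} = 65/6 − (1/3)·6.8125 = 8.5625.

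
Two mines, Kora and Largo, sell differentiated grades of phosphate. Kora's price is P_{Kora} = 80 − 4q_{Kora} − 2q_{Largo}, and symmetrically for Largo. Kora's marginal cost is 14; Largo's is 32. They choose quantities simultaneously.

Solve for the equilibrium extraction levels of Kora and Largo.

7.2, 4.2

Mine Kora's profit: π = q_{Kora}(80 − 4q_{Kora} − 2q_{Largo}) − 14q_{Kora}.
∂π/∂q_{Kora} = 66 − 8q_{Kora} − 2q_{Largo} = 0 ⇒ q_{Kora} = 8.25 − 0.25q_{Largo}.
Similarly q_{Largo} = 6 − 0.25q_{Kora}.
Solving the two reaction functions simultaneously: (1 − (−0.25)(−0.25))q_{Kora} = 8.25 − 0.25·6, so 0.9375q_{Kora} = 6.75 and q_{Kora} = 7.2.
Then q_{Largo} = 6 − 0.25·7.2 = 4.2.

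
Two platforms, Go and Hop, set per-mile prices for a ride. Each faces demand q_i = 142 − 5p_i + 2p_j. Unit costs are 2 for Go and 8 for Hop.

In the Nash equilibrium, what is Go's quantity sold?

Go's profit: π = (p_{Go} − 2)(142 − 5p_{Go} + 2p_{Hop}).
∂π/∂p_{Go} = 152 − 10p_{Go} + 2p_{Hop} = 0 ⇒ p_{Go} = 15.2 + 0.2p_{Hop}.
Similarly p_{Hop} = 18.2 + 0.2p_{Go}.
Plugging p_{Hop} into Go's best response: p_{Go} = 15.2 + 0.2(18.2 + 0.2p_{Go}) ⇒ 0.96p_{Go} = 18.84, so p_{Go} = 19.625.
Then p_{Hop} = 18.2 + 0.2·19.625 = 22.125.
q_{Go} = 142 − 5·19.625 + 2·22.125 = 88.125.

88.125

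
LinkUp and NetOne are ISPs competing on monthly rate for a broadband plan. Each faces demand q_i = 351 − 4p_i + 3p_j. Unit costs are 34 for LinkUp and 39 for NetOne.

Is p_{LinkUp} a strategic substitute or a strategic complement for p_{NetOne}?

LinkUp's profit: π = (p_{LinkUp} − 34)(351 − 4p_{LinkUp} + 3p_{NetOne}).
∂π/∂p_{LinkUp} = 487 − 8p_{LinkUp} + 3p_{NetOne} = 0 ⇒ p_{LinkUp} = 60.875 + 0.375p_{NetOne}.
The best-response slope dp_{LinkUp}/dp_{NetOne} = 0.375 > 0: the reaction function is upward-sloping, so the choices are strategic complements.

strategic complements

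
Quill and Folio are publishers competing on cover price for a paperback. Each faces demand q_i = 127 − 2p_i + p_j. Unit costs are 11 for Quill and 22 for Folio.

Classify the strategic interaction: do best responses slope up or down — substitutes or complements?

strategic complements

Quill's profit: π = (p_{Quill} − 11)(127 − 2p_{Quill} + p_{Folio}).
∂π/∂p_{Quill} = 149 − 4p_{Quill} + p_{Folio} = 0 ⇒ p_{Quill} = 37.25 + 0.25p_{Folio}.
The best-response slope dp_{Quill}/dp_{Folio} = 0.25 > 0: the reaction function is upward-sloping, so the choices are strategic complements.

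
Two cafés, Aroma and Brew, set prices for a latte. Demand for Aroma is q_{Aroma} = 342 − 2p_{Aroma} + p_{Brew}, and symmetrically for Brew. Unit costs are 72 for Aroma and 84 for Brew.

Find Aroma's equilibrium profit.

Aroma's profit: π = (p_{Aroma} − 72)(342 − 2p_{Aroma} + p_{Brew}).
∂π/∂p_{Aroma} = 486 − 4p_{Aroma} + p_{Brew} = 0 ⇒ p_{Aroma} = 121.5 + 0.25p_{Brew}.
Similarly p_{Brew} = 127.5 + 0.25p_{Aroma}.
Plugging p_{Brew} into Aroma's best response: p_{Aroma} = 121.5 + 0.25(127.5 + 0.25p_{Aroma}) ⇒ 0.9375p_{Aroma} = 153.375, so p_{Aroma} = 163.6.
Then p_{Brew} = 127.5 + 0.25·163.6 = 168.4.
q_{Aroma} = 342 − 2·163.6 + 168.4 = 183.2.
Profit = (163.6 − 72)·183.2 = 16781.12.

16781.12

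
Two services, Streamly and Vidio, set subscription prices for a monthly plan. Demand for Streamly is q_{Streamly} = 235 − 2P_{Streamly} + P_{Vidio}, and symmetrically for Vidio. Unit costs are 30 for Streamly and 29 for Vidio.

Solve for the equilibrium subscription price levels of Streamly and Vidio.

98.2, 97.8

Streamly's profit: π = (P_{Streamly} − 30)(235 − 2P_{Streamly} + P_{Vidio}).
∂π/∂P_{Streamly} = 295 − 4P_{Streamly} + P_{Vidio} = 0 ⇒ P_{Streamly} = 73.75 + 0.25P_{Vidio}.
Similarly P_{Vidio} = 73.25 + 0.25P_{Streamly}.
Substituting the second reaction function into the first: P_{Streamly} = 73.75 + 0.25(73.25 + 0.25P_{Streamly}), which gives 0.9375P_{Streamly} = 92.0625 ⇒ P_{Streamly} = 98.2.
Then P_{Vidio} = 73.25 + 0.25·98.2 = 97.8.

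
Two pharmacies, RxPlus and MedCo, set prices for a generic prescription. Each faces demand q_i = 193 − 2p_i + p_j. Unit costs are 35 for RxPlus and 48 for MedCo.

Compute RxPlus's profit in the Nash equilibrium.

RxPlus's profit: π = (p_{RxPlus} − 35)(193 − 2p_{RxPlus} + p_{MedCo}).
∂π/∂p_{RxPlus} = 263 − 4p_{RxPlus} + p_{MedCo} = 0 ⇒ p_{RxPlus} = 65.75 + 0.25p_{MedCo}.
Similarly p_{MedCo} = 72.25 + 0.25p_{RxPlus}.
Plugging p_{MedCo} into RxPlus's best response: p_{RxPlus} = 65.75 + 0.25(72.25 + 0.25p_{RxPlus}) ⇒ 0.9375p_{RxPlus} = 83.8125, so p_{RxPlus} = 89.4.
Then p_{MedCo} = 72.25 + 0.25·89.4 = 94.6.
q_{RxPlus} = 193 − 2·89.4 + 94.6 = 108.8.
Profit = (89.4 − 35)·108.8 = 5918.72.

5918.72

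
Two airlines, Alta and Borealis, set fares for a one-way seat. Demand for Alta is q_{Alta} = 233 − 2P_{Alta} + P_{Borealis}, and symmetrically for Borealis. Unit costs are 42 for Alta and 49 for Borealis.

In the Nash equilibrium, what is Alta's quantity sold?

Alta's profit: π = (P_{Alta} − 42)(233 − 2P_{Alta} + P_{Borealis}).
∂π/∂P_{Alta} = 317 − 4P_{Alta} + P_{Borealis} = 0 ⇒ P_{Alta} = 79.25 + 0.25P_{Borealis}.
Similarly P_{Borealis} = 82.75 + 0.25P_{Alta}.
Substituting the second reaction function into the first: P_{Alta} = 79.25 + 0.25(82.75 + 0.25P_{Alta}), which gives 0.9375P_{Alta} = 99.9375 ⇒ P_{Alta} = 106.6.
Then P_{Borealis} = 82.75 + 0.25·106.6 = 109.4.
q_{Alta} = 233 − 2·106.6 + 109.4 = 129.2.

129.2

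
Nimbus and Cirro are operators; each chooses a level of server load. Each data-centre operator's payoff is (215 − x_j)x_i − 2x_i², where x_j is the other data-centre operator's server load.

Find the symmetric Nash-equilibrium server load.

Nimbus's payoff is (215 − x_C)x_N − 2x_N².
∂π/∂x_N = 215 − x_C − 4x_N = 0, so x_N = 53.75 − 0.25x_C.
By symmetry x_C = x_N; substituting into the reaction function, 1.25x_N = 53.75 and x_N = 43.

43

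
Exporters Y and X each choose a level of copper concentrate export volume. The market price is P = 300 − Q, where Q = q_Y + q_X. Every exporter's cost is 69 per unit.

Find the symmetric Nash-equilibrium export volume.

Exporter Y's profit: π = q_Y(300 − (q_Y + q_X)) − 69q_Y.
∂π/∂q_Y = 231 − 2q_Y − q_X = 0, so q_Y = 115.5 − 0.5q_X.
The game is symmetric, so in equilibrium q_X = q_Y: the reaction function gives 1.5q_Y = 115.5, hence q_Y = 77.

77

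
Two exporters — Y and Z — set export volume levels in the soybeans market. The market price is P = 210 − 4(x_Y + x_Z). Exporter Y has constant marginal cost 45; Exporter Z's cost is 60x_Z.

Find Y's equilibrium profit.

900

Exporter Y's profit: π = x_Y(210 − 4(x_Y + x_Z)) − 45x_Y.
∂π/∂x_Y = 165 − 8x_Y − 4x_Z = 0, so x_Y = 20.625 − 0.5x_Z.
By the same steps for Z: x_Z = 18.75 − 0.5x_Y.
Plugging x_Z into Y's best response: x_Y = 20.625 − 0.5(18.75 − 0.5x_Y) ⇒ 0.75x_Y = 11.25, so x_Y = 15.
Then x_Z = 18.75 − 0.5·15 = 11.25.
Price P = 210 − 4·26.25 = 105.
Y's profit: (105 − 45)·15 = 900.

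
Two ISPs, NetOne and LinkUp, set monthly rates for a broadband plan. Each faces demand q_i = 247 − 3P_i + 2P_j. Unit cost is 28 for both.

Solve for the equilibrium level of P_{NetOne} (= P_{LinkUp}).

NetOne's profit: π = (P_{NetOne} − 28)(247 − 3P_{NetOne} + 2P_{LinkUp}).
∂π/∂P_{NetOne} = 331 − 6P_{NetOne} + 2P_{LinkUp} = 0 ⇒ P_{NetOne} = 331/6 + (1/3)P_{LinkUp}.
By symmetry P_{LinkUp} = P_{NetOne}; substituting into the reaction function, (2/3)P_{NetOne} = 331/6 and P_{NetOne} = 82.75.

82.75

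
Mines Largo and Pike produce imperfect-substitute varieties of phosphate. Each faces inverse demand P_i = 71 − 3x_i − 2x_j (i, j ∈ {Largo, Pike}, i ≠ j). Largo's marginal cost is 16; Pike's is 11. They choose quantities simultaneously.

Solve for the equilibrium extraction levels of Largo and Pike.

Mine Largo's profit: π = x_{Largo}(71 − 3x_{Largo} − 2x_{Pike}) − 16x_{Largo}.
∂π/∂x_{Largo} = 55 − 6x_{Largo} − 2x_{Pike} = 0 ⇒ x_{Largo} = 55/6 − (1/3)x_{Pike}.
Similarly x_{Pike} = 10 − (1/3)x_{Largo}.
Solving the two reaction functions simultaneously: (1 − (−1/3)(−1/3))x_{Largo} = 55/6 − (1/3)·10, so (8/9)x_{Largo} = 35/6 and x_{Largo} = 6.5625.
Then x_{Pike} = 10 − (1/3)·6.5625 = 7.8125.

6.5625, 7.8125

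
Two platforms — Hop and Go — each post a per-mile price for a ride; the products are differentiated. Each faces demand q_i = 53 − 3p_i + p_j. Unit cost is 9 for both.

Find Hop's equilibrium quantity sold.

Hop's profit: π = (p_{Hop} − 9)(53 − 3p_{Hop} + p_{Go}).
∂π/∂p_{Hop} = 80 − 6p_{Hop} + p_{Go} = 0 ⇒ p_{Hop} = 40/3 + (1/6)p_{Go}.
Setting p_{Hop} = p_{Go} in the reaction function: p_{Hop} = 40/3 + (1/6)p_{Hop}, so p_{Hop} = (40/3) / (5/6) = 16.
q_{Hop} = 53 − 3·16 + 16 = 21.

21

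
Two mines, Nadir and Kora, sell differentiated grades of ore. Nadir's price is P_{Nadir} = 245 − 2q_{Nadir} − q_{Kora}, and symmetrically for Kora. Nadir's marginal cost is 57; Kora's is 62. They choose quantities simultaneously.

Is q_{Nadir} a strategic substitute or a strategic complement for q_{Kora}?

strategic substitutes

Mine Nadir's profit: π = q_{Nadir}(245 − 2q_{Nadir} − q_{Kora}) − 57q_{Nadir}.
∂π/∂q_{Nadir} = 188 − 4q_{Nadir} − q_{Kora} = 0 ⇒ q_{Nadir} = 47 − 0.25q_{Kora}.
The best-response slope dq_{Nadir}/dq_{Kora} = −0.25 < 0: the reaction function is downward-sloping, so the choices are strategic substitutes.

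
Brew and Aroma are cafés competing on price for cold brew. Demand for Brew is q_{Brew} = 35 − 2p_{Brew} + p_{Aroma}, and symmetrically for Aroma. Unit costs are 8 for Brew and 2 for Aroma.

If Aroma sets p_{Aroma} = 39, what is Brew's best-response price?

22.5

Brew's profit: π = (p_{Brew} − 8)(35 − 2p_{Brew} + p_{Aroma}).
∂π/∂p_{Brew} = 51 − 4p_{Brew} + p_{Aroma} = 0 ⇒ p_{Brew} = 12.75 + 0.25p_{Aroma}.
At p_{Aroma} = 39: p_{Brew} = 12.75 + 0.25·39 = 22.5.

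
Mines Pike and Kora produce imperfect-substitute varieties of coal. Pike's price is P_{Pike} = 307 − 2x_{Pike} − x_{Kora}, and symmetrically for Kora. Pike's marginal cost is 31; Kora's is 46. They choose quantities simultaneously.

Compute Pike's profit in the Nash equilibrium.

Mine Pike's profit: π = x_{Pike}(307 − 2x_{Pike} − x_{Kora}) − 31x_{Pike}.
∂π/∂x_{Pike} = 276 − 4x_{Pike} − x_{Kora} = 0 ⇒ x_{Pike} = 69 − 0.25x_{Kora}.
Similarly x_{Kora} = 65.25 − 0.25x_{Pike}.
Solving the two reaction functions simultaneously: (1 − (−0.25)(−0.25))x_{Pike} = 69 − 0.25·65.25, so 0.9375x_{Pike} = 52.6875 and x_{Pike} = 56.2.
Then x_{Kora} = 65.25 − 0.25·56.2 = 51.2.
P_{Pike} = 307 − 2·56.2 − 51.2 = 143.4.
Profit = (143.4 − 31)·56.2 = 6316.88.

6316.88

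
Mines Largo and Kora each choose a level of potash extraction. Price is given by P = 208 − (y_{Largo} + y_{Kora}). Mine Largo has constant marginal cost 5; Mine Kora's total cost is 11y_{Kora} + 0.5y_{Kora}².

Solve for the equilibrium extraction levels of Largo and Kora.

82.4, 38.2

Mine Largo's profit: π = y_{Largo}(208 − (y_{Largo} + y_{Kora})) − 5y_{Largo}.
∂π/∂y_{Largo} = 203 − 2y_{Largo} − y_{Kora} = 0, so y_{Largo} = 101.5 − 0.5y_{Kora}.
For Kora: ∂π/∂y_{Kora} = 197 − 3y_{Kora} − y_{Largo} = 0 ⇒ y_{Kora} = 197/3 − (1/3)y_{Largo}.
Substituting the second reaction function into the first: y_{Largo} = 101.5 − 0.5(197/3 − (1/3)y_{Largo}), which gives (5/6)y_{Largo} = 206/3 ⇒ y_{Largo} = 82.4.
Then y_{Kora} = 197/3 − (1/3)·82.4 = 38.2.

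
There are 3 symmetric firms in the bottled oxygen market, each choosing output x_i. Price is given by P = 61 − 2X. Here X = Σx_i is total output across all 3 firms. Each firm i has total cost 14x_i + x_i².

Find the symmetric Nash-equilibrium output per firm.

4.7

A representative firm's profit is π_i = x_i(61 − 2X) − 14x_i − x_i², with X = x_i + Σ_{j≠i} x_j.
First-order condition: 47 − 6x_i − 2Σ_{j≠i} x_j = 0.
Imposing symmetry (x_j = x for all j) turns Σ_{j≠i} x_j into 2x, so 47 = 10x and x = 4.7.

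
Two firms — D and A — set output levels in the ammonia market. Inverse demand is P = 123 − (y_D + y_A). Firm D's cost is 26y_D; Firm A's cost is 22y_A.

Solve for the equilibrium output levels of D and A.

Firm D's profit: π = y_D(123 − (y_D + y_A)) − 26y_D.
∂π/∂y_D = 97 − 2y_D − y_A = 0, so y_D = 48.5 − 0.5y_A.
By the same steps for A: y_A = 50.5 − 0.5y_D.
Solving the two reaction functions simultaneously: (1 − (−0.5)(−0.5))y_D = 48.5 − 0.5·50.5, so 0.75y_D = 23.25 and y_D = 31.
Then y_A = 50.5 − 0.5·31 = 35.

31, 35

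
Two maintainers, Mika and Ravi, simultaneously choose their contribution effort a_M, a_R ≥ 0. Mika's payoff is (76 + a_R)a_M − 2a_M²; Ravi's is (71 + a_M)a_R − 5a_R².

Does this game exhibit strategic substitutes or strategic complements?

strategic complements

Expanding Mika's payoff: 76a_M + a_Ra_M − 2a_M².
∂π/∂a_M = 76 + a_R − 4a_M = 0, so a_M = 19 + 0.25a_R.
The best-response slope da_M/da_R = 0.25 > 0: the reaction function is upward-sloping, so the choices are strategic complements.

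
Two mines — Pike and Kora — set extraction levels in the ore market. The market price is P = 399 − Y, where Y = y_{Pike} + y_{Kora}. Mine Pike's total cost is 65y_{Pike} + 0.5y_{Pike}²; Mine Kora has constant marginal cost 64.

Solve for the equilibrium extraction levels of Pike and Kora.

Mine Pike's profit: π = y_{Pike}(399 − (y_{Pike} + y_{Kora})) − 65y_{Pike} − 0.5y_{Pike}².
∂π/∂y_{Pike} = 334 − 3y_{Pike} − y_{Kora} = 0, so y_{Pike} = 334/3 − (1/3)y_{Kora}.
For Kora: ∂π/∂y_{Kora} = 335 − 2y_{Kora} − y_{Pike} = 0 ⇒ y_{Kora} = 167.5 − 0.5y_{Pike}.
Plugging y_{Kora} into Pike's best response: y_{Pike} = 334/3 − (1/3)(167.5 − 0.5y_{Pike}) ⇒ (5/6)y_{Pike} = 55.5, so y_{Pike} = 66.6.
Then y_{Kora} = 167.5 − 0.5·66.6 = 134.2.

66.6, 134.2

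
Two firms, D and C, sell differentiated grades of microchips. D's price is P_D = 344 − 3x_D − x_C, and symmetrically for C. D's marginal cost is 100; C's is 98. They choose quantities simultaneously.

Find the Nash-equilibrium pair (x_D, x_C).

34.8, 35.2

Firm D's profit: π = x_D(344 − 3x_D − x_C) − 100x_D.
∂π/∂x_D = 244 − 6x_D − x_C = 0 ⇒ x_D = 122/3 − (1/6)x_C.
Similarly x_C = 41 − (1/6)x_D.
Plugging x_C into D's best response: x_D = 122/3 − (1/6)(41 − (1/6)x_D) ⇒ (35/36)x_D = 203/6, so x_D = 34.8.
Then x_C = 41 − (1/6)·34.8 = 35.2.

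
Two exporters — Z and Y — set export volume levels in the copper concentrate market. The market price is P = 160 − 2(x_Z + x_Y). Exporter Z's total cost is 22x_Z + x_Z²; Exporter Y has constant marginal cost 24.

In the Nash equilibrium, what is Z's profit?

588

Exporter Z's profit: π = x_Z(160 − 2(x_Z + x_Y)) − 22x_Z − x_Z².
∂π/∂x_Z = 138 − 6x_Z − 2x_Y = 0, so x_Z = 23 − (1/3)x_Y.
For Y: ∂π/∂x_Y = 136 − 4x_Y − 2x_Z = 0 ⇒ x_Y = 34 − 0.5x_Z.
Substituting the second reaction function into the first: x_Z = 23 − (1/3)(34 − 0.5x_Z), which gives (5/6)x_Z = 35/3 ⇒ x_Z = 14.
Then x_Y = 34 − 0.5·14 = 27.
Price P = 160 − 2·41 = 78.
Z's profit: (78 − 22)·14 − (14)² = 588.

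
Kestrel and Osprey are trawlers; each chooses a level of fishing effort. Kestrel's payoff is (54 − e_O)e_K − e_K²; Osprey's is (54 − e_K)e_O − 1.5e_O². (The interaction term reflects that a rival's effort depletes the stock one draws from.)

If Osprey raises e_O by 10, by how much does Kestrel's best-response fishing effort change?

-5

Expanding Kestrel's payoff: 54e_K − e_Oe_K − e_K².
∂π/∂e_K = 54 − e_O − 2e_K = 0, so e_K = 27 − 0.5e_O.
The reaction-function slope is −0.5, so a 10-unit rise in e_O moves e_K by −0.5 × 10 = −5. Kestrel's best response falls — the actions are strategic substitutes.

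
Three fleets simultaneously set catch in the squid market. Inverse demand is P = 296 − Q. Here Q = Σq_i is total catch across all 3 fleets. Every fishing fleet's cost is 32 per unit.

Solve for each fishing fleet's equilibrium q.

66

A representative fishing fleet's profit is π_i = q_i(296 − Q) − 32q_i, with Q = q_i + Σ_{j≠i} q_j.
First-order condition: 264 − 2q_i − Σ_{j≠i} q_j = 0.
With identical fishing fleets, set every q_j = q: then 264 − 2q − 2q = 0, i.e. q = 264/4 = 66.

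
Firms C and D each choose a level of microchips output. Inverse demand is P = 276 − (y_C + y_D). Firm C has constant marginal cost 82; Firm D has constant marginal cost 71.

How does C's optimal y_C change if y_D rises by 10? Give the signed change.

-5

Firm C's profit: π = y_C(276 − (y_C + y_D)) − 82y_C.
∂π/∂y_C = 194 − 2y_C − y_D = 0, so y_C = 97 − 0.5y_D.
The reaction-function slope is −0.5, so a 10-unit rise in y_D moves y_C by −0.5 × 10 = −5. C's best response falls — the actions are strategic substitutes.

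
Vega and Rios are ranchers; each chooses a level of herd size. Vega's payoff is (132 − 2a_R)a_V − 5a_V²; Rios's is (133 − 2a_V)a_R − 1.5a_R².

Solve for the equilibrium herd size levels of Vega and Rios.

Expanding Vega's payoff: 132a_V − 2a_Ra_V − 5a_V².
∂π/∂a_V = 132 − 2a_R − 10a_V = 0, so a_V = 13.2 − 0.2a_R.
Likewise for Rios: a_R = 133/3 − (2/3)a_V.
Plugging a_R into Vega's best response: a_V = 13.2 − 0.2(133/3 − (2/3)a_V) ⇒ (13/15)a_V = 13/3, so a_V = 5.
Then a_R = 133/3 − (2/3)·5 = 41.

5, 41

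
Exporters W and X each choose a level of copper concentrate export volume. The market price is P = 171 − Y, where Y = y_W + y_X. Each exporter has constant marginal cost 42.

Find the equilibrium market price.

Exporter W's profit: π = y_W(171 − (y_W + y_X)) − 42y_W.
∂π/∂y_W = 129 − 2y_W − y_X = 0, so y_W = 64.5 − 0.5y_X.
The game is symmetric, so in equilibrium y_X = y_W: the reaction function gives 1.5y_W = 64.5, hence y_W = 43.
Equilibrium price: P = 171 − 86 = 85.

85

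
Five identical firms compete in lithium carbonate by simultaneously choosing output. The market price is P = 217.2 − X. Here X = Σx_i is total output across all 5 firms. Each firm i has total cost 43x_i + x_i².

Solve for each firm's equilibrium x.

A representative firm's profit is π_i = x_i(217.2 − X) − 43x_i − x_i², with X = x_i + Σ_{j≠i} x_j.
First-order condition: 174.2 − 4x_i − Σ_{j≠i} x_j = 0.
In a symmetric equilibrium every firm chooses the same x, so Σ_{j≠i} x_j = 4x. The condition becomes 174.2 − 8x = 0, giving x = 174.2/8 = 21.775.

21.775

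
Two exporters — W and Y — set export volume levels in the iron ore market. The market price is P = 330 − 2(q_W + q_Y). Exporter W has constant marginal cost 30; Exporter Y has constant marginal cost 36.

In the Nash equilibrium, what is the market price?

132

Exporter W's profit: π = q_W(330 − 2(q_W + q_Y)) − 30q_W.
∂π/∂q_W = 300 − 4q_W − 2q_Y = 0, so q_W = 75 − 0.5q_Y.
By the same steps for Y: q_Y = 73.5 − 0.5q_W.
Plugging q_Y into W's best response: q_W = 75 − 0.5(73.5 − 0.5q_W) ⇒ 0.75q_W = 38.25, so q_W = 51.
Then q_Y = 73.5 − 0.5·51 = 48.
Equilibrium price: P = 330 − 2·99 = 132.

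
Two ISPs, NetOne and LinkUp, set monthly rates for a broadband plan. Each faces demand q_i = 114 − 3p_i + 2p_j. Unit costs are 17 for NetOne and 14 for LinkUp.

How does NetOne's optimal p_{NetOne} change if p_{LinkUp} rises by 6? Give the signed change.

NetOne's profit: π = (p_{NetOne} − 17)(114 − 3p_{NetOne} + 2p_{LinkUp}).
∂π/∂p_{NetOne} = 165 − 6p_{NetOne} + 2p_{LinkUp} = 0 ⇒ p_{NetOne} = 27.5 + (1/3)p_{LinkUp}.
The reaction-function slope is 1/3, so a 6-unit rise in p_{LinkUp} moves p_{NetOne} by 1/3 × 6 = 2. NetOne's best response rises — the actions are strategic complements.

2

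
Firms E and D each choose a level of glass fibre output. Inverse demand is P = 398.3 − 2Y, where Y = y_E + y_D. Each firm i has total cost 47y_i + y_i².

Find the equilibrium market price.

222.65

Firm E's profit: π = y_E(398.3 − 2(y_E + y_D)) − 47y_E − y_E².
∂π/∂y_E = 351.3 − 6y_E − 2y_D = 0, so y_E = 58.55 − (1/3)y_D.
The game is symmetric, so in equilibrium y_D = y_E: the reaction function gives (4/3)y_E = 58.55, hence y_E = 43.9125.
Equilibrium price: P = 398.3 − 2·87.825 = 222.65.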